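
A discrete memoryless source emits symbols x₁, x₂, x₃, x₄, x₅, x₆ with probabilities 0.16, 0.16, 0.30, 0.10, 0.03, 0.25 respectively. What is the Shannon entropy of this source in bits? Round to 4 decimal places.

H = −Σ pᵢ log₂ pᵢ.
−0.16·log₂(0.16) = 0.4230
−0.16·log₂(0.16) = 0.4230
−0.30·log₂(0.30) = 0.5211
−0.10·log₂(0.10) = 0.3322
−0.03·log₂(0.03) = 0.1518
−0.25·log₂(0.25) = 0.5000
Sum ≈ 2.3511 → 2.3511 bits.

2.3511 bits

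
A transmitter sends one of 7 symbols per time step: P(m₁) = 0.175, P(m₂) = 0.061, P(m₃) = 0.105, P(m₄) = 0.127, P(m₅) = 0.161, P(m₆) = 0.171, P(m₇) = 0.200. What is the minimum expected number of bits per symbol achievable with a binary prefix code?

2.791 bits/symbol

Repeatedly combine the two least-probable nodes; the expected code length is the sum of the merged weights.
merge 61/1000 + 21/200 → 83/500
merge 127/1000 + 161/1000 → 36/125
merge 83/500 + 171/1000 → 337/1000
merge 7/40 + 1/5 → 3/8
merge 36/125 + 337/1000 → 5/8
merge 3/8 + 5/8 → 1
L = 83/500 + 36/125 + 337/1000 + 3/8 + 5/8 + 1 = 2791/1000 = 2.791 bits/symbol.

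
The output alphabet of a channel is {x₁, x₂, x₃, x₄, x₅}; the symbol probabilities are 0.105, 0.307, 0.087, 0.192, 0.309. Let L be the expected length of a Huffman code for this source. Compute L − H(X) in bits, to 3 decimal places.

0.040 bits

Entropy H = −Σ p log₂ p ≈ 2.1516 bits.
Huffman merges: 87/1000+21/200→24/125; 24/125+24/125→48/125; 307/1000+309/1000→77/125; 48/125+77/125→1. L = 274/125 ≈ 2.1920.
L − H = 2.1920 − 2.1516 = 0.040 bits.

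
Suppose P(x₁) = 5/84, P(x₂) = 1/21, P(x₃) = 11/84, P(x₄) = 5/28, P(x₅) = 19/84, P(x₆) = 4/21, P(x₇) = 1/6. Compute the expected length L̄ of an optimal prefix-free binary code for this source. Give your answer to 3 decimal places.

2.690 bits/symbol

Repeatedly combine the two least-probable nodes; the expected code length is the sum of the merged weights.
merge 1/21 + 5/84 → 3/28
merge 3/28 + 11/84 → 5/21
merge 1/6 + 5/28 → 29/84
merge 4/21 + 19/84 → 5/12
merge 5/21 + 29/84 → 7/12
merge 5/12 + 7/12 → 1
L = 3/28 + 5/21 + 29/84 + 5/12 + 7/12 + 1 = 113/42 ≈ 2.690 bits/symbol.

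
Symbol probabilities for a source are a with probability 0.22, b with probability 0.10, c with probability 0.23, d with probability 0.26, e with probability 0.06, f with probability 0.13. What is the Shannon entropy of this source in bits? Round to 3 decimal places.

H = −Σ pᵢ log₂ pᵢ.
−0.22·log₂(0.22) = 0.4806
−0.10·log₂(0.10) = 0.3322
−0.23·log₂(0.23) = 0.4877
−0.26·log₂(0.26) = 0.5053
−0.06·log₂(0.06) = 0.2435
−0.13·log₂(0.13) = 0.3826
Sum ≈ 2.4319 → 2.432 bits.

2.432 bits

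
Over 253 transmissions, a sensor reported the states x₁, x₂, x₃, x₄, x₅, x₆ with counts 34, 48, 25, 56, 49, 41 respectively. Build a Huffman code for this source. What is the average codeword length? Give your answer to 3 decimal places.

Probabilities are the counts divided by 253.
Repeatedly combine the two least-probable nodes; the expected code length is the sum of the merged weights.
merge 25/253 + 34/253 → 59/253
merge 41/253 + 48/253 → 89/253
merge 49/253 + 56/253 → 105/253
merge 59/253 + 89/253 → 148/253
merge 105/253 + 148/253 → 1
L = 59/253 + 89/253 + 105/253 + 148/253 + 1 = 654/253 ≈ 2.585 bits/symbol.

2.585 bits/symbol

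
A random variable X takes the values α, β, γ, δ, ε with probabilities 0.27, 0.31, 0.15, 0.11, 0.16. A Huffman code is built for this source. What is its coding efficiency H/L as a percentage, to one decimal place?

Entropy H = −Σ p log₂ p ≈ 2.2177 bits.
Huffman merges: 11/100+3/20→13/50; 4/25+13/50→21/50; 27/100+31/100→29/50; 21/50+29/50→1. L = 113/50 ≈ 2.2600.
Efficiency = H/L = 2.2177/2.2600 = 98.1%.

98.1%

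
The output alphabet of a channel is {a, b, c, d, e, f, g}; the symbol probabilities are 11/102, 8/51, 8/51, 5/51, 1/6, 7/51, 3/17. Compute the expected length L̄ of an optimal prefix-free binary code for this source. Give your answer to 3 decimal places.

2.824 bits/symbol

Repeatedly combine the two least-probable nodes; the expected code length is the sum of the merged weights.
merge 5/51 + 11/102 → 7/34
merge 7/51 + 8/51 → 5/17
merge 8/51 + 1/6 → 11/34
merge 3/17 + 7/34 → 13/34
merge 5/17 + 11/34 → 21/34
merge 13/34 + 21/34 → 1
L = 7/34 + 5/17 + 11/34 + 13/34 + 21/34 + 1 = 48/17 ≈ 2.824 bits/symbol.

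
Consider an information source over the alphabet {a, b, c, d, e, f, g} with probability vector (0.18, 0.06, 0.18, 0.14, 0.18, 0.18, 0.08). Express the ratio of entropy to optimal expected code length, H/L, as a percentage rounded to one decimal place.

Entropy H = −Σ p log₂ p ≈ 2.7134 bits.
Huffman merges: 3/50+2/25→7/50; 7/50+7/50→7/25; 9/50+9/50→9/25; 9/50+9/50→9/25; 7/25+9/25→16/25; 9/25+16/25→1. L = 139/50 ≈ 2.7800.
Efficiency = H/L = 2.7134/2.7800 = 97.6%.

97.6%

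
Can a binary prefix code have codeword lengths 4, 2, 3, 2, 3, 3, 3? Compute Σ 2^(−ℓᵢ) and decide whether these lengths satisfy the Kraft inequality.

With common denominator 2^4 = 16: Σ 2^(−ℓᵢ) = 1/16 + 4/16 + 2/16 + 4/16 + 2/16 + 2/16 + 2/16 = 17/16 = 1.0625.
Kraft's inequality requires Σ ≤ 1; here Σ = 1.0625 > 1, so no such prefix code exists.

1.0625; no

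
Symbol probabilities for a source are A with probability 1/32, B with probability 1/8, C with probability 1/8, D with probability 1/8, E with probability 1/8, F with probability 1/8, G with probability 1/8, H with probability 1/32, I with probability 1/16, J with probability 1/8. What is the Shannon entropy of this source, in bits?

Each probability is a power of 1/2, so log₂(1/p) is an integer.
H = Σ p·log₂(1/p) = 1/32·5 + 1/8·3 + 1/8·3 + 1/8·3 + 1/8·3 + 1/8·3 + 1/8·3 + 1/32·5 + 1/16·4 + 1/8·3 = 3.1875 bits.

3.1875 bits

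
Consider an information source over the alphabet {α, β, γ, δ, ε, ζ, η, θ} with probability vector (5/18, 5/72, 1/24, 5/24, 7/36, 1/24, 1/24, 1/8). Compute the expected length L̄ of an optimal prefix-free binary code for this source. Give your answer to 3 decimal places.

2.708 bits/symbol

Repeatedly combine the two least-probable nodes; the expected code length is the sum of the merged weights.
merge 1/24 + 1/24 → 1/12
merge 1/24 + 5/72 → 1/9
merge 1/12 + 1/9 → 7/36
merge 1/8 + 7/36 → 23/72
merge 7/36 + 5/24 → 29/72
merge 5/18 + 23/72 → 43/72
merge 29/72 + 43/72 → 1
L = 1/12 + 1/9 + 7/36 + 23/72 + 29/72 + 43/72 + 1 = 65/24 ≈ 2.708 bits/symbol.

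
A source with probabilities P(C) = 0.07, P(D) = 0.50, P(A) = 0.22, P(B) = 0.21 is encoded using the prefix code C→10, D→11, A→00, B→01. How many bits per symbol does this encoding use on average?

2 bits/symbol

L̄ = Σ pᵢ·ℓᵢ = 0.07·2 + 0.50·2 + 0.22·2 + 0.21·2 = 2 bits/symbol.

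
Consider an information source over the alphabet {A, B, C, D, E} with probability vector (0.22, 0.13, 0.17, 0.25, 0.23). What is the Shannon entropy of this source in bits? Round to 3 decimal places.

H = −Σ pᵢ log₂ pᵢ.
−0.22·log₂(0.22) = 0.4806
−0.13·log₂(0.13) = 0.3826
−0.17·log₂(0.17) = 0.4346
−0.25·log₂(0.25) = 0.5000
−0.23·log₂(0.23) = 0.4877
Sum ≈ 2.2855 → 2.285 bits.

2.285 bits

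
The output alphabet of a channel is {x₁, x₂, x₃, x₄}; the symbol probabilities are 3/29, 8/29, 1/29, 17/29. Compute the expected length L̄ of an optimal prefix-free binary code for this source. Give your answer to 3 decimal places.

Repeatedly combine the two least-probable nodes; the expected code length is the sum of the merged weights.
merge 1/29 + 3/29 → 4/29
merge 4/29 + 8/29 → 12/29
merge 12/29 + 17/29 → 1
L = 4/29 + 12/29 + 1 = 45/29 ≈ 1.552 bits/symbol.

1.552 bits/symbol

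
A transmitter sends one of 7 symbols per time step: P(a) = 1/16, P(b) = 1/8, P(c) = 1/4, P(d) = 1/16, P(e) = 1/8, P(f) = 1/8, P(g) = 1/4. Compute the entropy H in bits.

2.625 bits

Each probability is a power of 1/2, so log₂(1/p) is an integer.
H = Σ p·log₂(1/p) = 1/16·4 + 1/8·3 + 1/4·2 + 1/16·4 + 1/8·3 + 1/8·3 + 1/4·2 = 2.625 bits.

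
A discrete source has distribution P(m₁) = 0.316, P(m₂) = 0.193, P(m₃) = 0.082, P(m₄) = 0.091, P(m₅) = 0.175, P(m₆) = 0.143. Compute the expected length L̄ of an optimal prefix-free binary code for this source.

2.489 bits/symbol

Repeatedly combine the two least-probable nodes; the expected code length is the sum of the merged weights.
merge 41/500 + 91/1000 → 173/1000
merge 143/1000 + 173/1000 → 79/250
merge 7/40 + 193/1000 → 46/125
merge 79/250 + 79/250 → 79/125
merge 46/125 + 79/125 → 1
L = 173/1000 + 79/250 + 46/125 + 79/125 + 1 = 2489/1000 = 2.489 bits/symbol.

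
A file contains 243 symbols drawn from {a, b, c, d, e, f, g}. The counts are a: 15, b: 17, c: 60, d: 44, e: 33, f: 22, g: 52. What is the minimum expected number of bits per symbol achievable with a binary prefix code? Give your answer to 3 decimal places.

2.671 bits/symbol

Probabilities are the counts divided by 243.
Repeatedly combine the two least-probable nodes; the expected code length is the sum of the merged weights.
merge 5/81 + 17/243 → 32/243
merge 22/243 + 32/243 → 2/9
merge 11/81 + 44/243 → 77/243
merge 52/243 + 2/9 → 106/243
merge 20/81 + 77/243 → 137/243
merge 106/243 + 137/243 → 1
L = 32/243 + 2/9 + 77/243 + 106/243 + 137/243 + 1 = 649/243 ≈ 2.671 bits/symbol.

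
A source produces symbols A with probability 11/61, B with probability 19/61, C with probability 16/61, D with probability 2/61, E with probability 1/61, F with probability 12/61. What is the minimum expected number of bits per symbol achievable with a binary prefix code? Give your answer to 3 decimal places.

2.279 bits/symbol

Repeatedly combine the two least-probable nodes; the expected code length is the sum of the merged weights.
merge 1/61 + 2/61 → 3/61
merge 3/61 + 11/61 → 14/61
merge 12/61 + 14/61 → 26/61
merge 16/61 + 19/61 → 35/61
merge 26/61 + 35/61 → 1
L = 3/61 + 14/61 + 26/61 + 35/61 + 1 = 139/61 ≈ 2.279 bits/symbol.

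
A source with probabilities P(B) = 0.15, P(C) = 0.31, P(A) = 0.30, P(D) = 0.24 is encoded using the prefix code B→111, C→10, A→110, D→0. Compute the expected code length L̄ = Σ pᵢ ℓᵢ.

2.21 bits/symbol

L̄ = Σ pᵢ·ℓᵢ = 0.15·3 + 0.31·2 + 0.30·3 + 0.24·1 = 2.21 bits/symbol.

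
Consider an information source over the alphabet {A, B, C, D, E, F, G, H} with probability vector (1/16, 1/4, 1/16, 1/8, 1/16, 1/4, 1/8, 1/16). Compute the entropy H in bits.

Each probability is a power of 1/2, so log₂(1/p) is an integer.
H = Σ p·log₂(1/p) = 1/16·4 + 1/4·2 + 1/16·4 + 1/8·3 + 1/16·4 + 1/4·2 + 1/8·3 + 1/16·4 = 2.75 bits.

2.75 bits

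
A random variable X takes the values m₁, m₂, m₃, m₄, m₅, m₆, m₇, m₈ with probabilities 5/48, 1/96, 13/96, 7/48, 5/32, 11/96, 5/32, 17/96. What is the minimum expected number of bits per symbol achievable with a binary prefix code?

2.9375 bits/symbol

Repeatedly combine the two least-probable nodes; the expected code length is the sum of the merged weights.
merge 1/96 + 5/48 → 11/96
merge 11/96 + 11/96 → 11/48
merge 13/96 + 7/48 → 9/32
merge 5/32 + 5/32 → 5/16
merge 17/96 + 11/48 → 13/32
merge 9/32 + 5/16 → 19/32
merge 13/32 + 19/32 → 1
L = 11/96 + 11/48 + 9/32 + 5/16 + 13/32 + 19/32 + 1 = 47/16 = 2.9375 bits/symbol.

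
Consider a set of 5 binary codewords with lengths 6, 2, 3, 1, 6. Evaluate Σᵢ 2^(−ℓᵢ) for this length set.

0.90625

With common denominator 2^6 = 64: Σ 2^(−ℓᵢ) = 1/64 + 16/64 + 8/64 + 32/64 + 1/64 = 58/64 = 0.90625.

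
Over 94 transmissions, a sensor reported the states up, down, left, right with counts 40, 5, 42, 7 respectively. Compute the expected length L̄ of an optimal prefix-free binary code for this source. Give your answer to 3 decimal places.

Probabilities are the counts divided by 94.
Repeatedly combine the two least-probable nodes; the expected code length is the sum of the merged weights.
merge 5/94 + 7/94 → 6/47
merge 6/47 + 20/47 → 26/47
merge 21/47 + 26/47 → 1
L = 6/47 + 26/47 + 1 = 79/47 ≈ 1.681 bits/symbol.

1.681 bits/symbol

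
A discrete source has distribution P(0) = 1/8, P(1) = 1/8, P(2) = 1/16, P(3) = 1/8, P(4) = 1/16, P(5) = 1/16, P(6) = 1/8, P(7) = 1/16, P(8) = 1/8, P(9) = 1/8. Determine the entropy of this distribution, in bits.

Each probability is a power of 1/2, so log₂(1/p) is an integer.
H = Σ p·log₂(1/p) = 1/8·3 + 1/8·3 + 1/16·4 + 1/8·3 + 1/16·4 + 1/16·4 + 1/8·3 + 1/16·4 + 1/8·3 + 1/8·3 = 3.25 bits.

3.25 bits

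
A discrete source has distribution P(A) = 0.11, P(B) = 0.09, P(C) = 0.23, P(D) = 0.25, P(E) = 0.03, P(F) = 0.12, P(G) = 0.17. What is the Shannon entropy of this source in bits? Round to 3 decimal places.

2.604 bits

H = −Σ pᵢ log₂ pᵢ.
−0.11·log₂(0.11) = 0.3503
−0.09·log₂(0.09) = 0.3127
−0.23·log₂(0.23) = 0.4877
−0.25·log₂(0.25) = 0.5000
−0.03·log₂(0.03) = 0.1518
−0.12·log₂(0.12) = 0.3671
−0.17·log₂(0.17) = 0.4346
Sum ≈ 2.6040 → 2.604 bits.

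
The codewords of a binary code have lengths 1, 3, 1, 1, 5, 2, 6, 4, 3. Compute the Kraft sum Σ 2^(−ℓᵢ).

With common denominator 2^6 = 64: Σ 2^(−ℓᵢ) = 32/64 + 8/64 + 32/64 + 32/64 + 2/64 + 16/64 + 1/64 + 4/64 + 8/64 = 135/64 = 2.109375.

2.109375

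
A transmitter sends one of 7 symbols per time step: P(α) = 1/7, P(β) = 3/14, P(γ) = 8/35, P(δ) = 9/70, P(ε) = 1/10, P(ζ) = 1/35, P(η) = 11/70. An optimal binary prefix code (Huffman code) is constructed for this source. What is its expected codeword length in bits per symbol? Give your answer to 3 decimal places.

2.686 bits/symbol

Repeatedly combine the two least-probable nodes; the expected code length is the sum of the merged weights.
merge 1/35 + 1/10 → 9/70
merge 9/70 + 9/70 → 9/35
merge 1/7 + 11/70 → 3/10
merge 3/14 + 8/35 → 31/70
merge 9/35 + 3/10 → 39/70
merge 31/70 + 39/70 → 1
L = 9/70 + 9/35 + 3/10 + 31/70 + 39/70 + 1 = 94/35 ≈ 2.686 bits/symbol.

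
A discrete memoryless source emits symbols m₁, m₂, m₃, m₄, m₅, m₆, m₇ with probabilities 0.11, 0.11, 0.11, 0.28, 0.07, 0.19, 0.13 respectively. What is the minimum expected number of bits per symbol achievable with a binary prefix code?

Repeatedly combine the two least-probable nodes; the expected code length is the sum of the merged weights.
merge 7/100 + 11/100 → 9/50
merge 11/100 + 11/100 → 11/50
merge 13/100 + 9/50 → 31/100
merge 19/100 + 11/50 → 41/100
merge 7/25 + 31/100 → 59/100
merge 41/100 + 59/100 → 1
L = 9/50 + 11/50 + 31/100 + 41/100 + 59/100 + 1 = 271/100 = 2.71 bits/symbol.

2.71 bits/symbol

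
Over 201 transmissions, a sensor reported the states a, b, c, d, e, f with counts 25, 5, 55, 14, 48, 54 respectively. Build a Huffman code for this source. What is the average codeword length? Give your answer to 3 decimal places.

Probabilities are the counts divided by 201.
Repeatedly combine the two least-probable nodes; the expected code length is the sum of the merged weights.
merge 5/201 + 14/201 → 19/201
merge 19/201 + 25/201 → 44/201
merge 44/201 + 16/67 → 92/201
merge 18/67 + 55/201 → 109/201
merge 92/201 + 109/201 → 1
L = 19/201 + 44/201 + 92/201 + 109/201 + 1 = 155/67 ≈ 2.313 bits/symbol.

2.313 bits/symbol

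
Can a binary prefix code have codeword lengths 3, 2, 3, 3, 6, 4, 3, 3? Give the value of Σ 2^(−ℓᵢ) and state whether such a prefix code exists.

0.953125; yes

With common denominator 2^6 = 64: Σ 2^(−ℓᵢ) = 8/64 + 16/64 + 8/64 + 8/64 + 1/64 + 4/64 + 8/64 + 8/64 = 61/64 = 0.953125.
Kraft's inequality requires Σ ≤ 1; here Σ = 0.953125 ≤ 1, so such a prefix code exists.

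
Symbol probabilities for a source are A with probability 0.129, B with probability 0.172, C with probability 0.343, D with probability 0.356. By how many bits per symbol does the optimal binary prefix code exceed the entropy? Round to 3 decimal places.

0.067 bits

Entropy H = −Σ p log₂ p ≈ 1.8779 bits.
Huffman merges: 129/1000+43/250→301/1000; 301/1000+343/1000→161/250; 89/250+161/250→1. L = 389/200 ≈ 1.9450.
L − H = 1.9450 − 1.8779 = 0.067 bits.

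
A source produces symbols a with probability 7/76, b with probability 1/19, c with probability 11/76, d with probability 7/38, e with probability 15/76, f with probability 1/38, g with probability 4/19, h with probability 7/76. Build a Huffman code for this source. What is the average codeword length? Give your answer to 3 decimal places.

Repeatedly combine the two least-probable nodes; the expected code length is the sum of the merged weights.
merge 1/38 + 1/19 → 3/38
merge 3/38 + 7/76 → 13/76
merge 7/76 + 11/76 → 9/38
merge 13/76 + 7/38 → 27/76
merge 15/76 + 4/19 → 31/76
merge 9/38 + 27/76 → 45/76
merge 31/76 + 45/76 → 1
L = 3/38 + 13/76 + 9/38 + 27/76 + 31/76 + 45/76 + 1 = 54/19 ≈ 2.842 bits/symbol.

2.842 bits/symbol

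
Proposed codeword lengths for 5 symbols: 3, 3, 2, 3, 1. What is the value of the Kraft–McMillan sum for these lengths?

With common denominator 2^3 = 8: Σ 2^(−ℓᵢ) = 1/8 + 1/8 + 2/8 + 1/8 + 4/8 = 9/8 = 1.125.

1.125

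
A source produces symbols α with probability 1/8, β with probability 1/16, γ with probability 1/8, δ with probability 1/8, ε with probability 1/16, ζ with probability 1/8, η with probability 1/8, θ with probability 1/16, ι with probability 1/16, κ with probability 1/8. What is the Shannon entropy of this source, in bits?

3.25 bits

Each probability is a power of 1/2, so log₂(1/p) is an integer.
H = Σ p·log₂(1/p) = 1/8·3 + 1/16·4 + 1/8·3 + 1/8·3 + 1/16·4 + 1/8·3 + 1/8·3 + 1/16·4 + 1/16·4 + 1/8·3 = 3.25 bits.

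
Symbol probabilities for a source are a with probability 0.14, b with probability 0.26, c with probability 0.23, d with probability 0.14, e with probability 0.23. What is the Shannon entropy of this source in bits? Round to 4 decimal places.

2.2748 bits

H = −Σ pᵢ log₂ pᵢ.
−0.14·log₂(0.14) = 0.3971
−0.26·log₂(0.26) = 0.5053
−0.23·log₂(0.23) = 0.4877
−0.14·log₂(0.14) = 0.3971
−0.23·log₂(0.23) = 0.4877
Sum ≈ 2.2748 → 2.2748 bits.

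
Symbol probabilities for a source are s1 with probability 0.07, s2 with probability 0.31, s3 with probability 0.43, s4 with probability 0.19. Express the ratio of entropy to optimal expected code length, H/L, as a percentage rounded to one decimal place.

Entropy H = −Σ p log₂ p ≈ 1.7711 bits.
Huffman merges: 7/100+19/100→13/50; 13/50+31/100→57/100; 43/100+57/100→1. L = 183/100 ≈ 1.8300.
Efficiency = H/L = 1.7711/1.8300 = 96.8%.

96.8%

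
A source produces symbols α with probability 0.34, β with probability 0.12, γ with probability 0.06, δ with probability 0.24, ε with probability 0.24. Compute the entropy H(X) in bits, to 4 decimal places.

H = −Σ pᵢ log₂ pᵢ.
−0.34·log₂(0.34) = 0.5292
−0.12·log₂(0.12) = 0.3671
−0.06·log₂(0.06) = 0.2435
−0.24·log₂(0.24) = 0.4941
−0.24·log₂(0.24) = 0.4941
Sum ≈ 2.1280 → 2.1280 bits.

2.1280 bits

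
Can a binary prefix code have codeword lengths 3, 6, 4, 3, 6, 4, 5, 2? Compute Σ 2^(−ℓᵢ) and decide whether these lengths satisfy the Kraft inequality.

With common denominator 2^6 = 64: Σ 2^(−ℓᵢ) = 8/64 + 1/64 + 4/64 + 8/64 + 1/64 + 4/64 + 2/64 + 16/64 = 44/64 = 0.6875.
Kraft's inequality requires Σ ≤ 1; here Σ = 0.6875 ≤ 1, so such a prefix code exists.

0.6875; yes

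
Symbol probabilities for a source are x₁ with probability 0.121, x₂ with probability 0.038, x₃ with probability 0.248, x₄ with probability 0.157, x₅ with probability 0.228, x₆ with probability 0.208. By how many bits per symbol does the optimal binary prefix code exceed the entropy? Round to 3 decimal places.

Entropy H = −Σ p log₂ p ≈ 2.4237 bits.
Huffman merges: 19/500+121/1000→159/1000; 157/1000+159/1000→79/250; 26/125+57/250→109/250; 31/125+79/250→141/250; 109/250+141/250→1. L = 99/40 ≈ 2.4750.
L − H = 2.4750 − 2.4237 = 0.051 bits.

0.051 bits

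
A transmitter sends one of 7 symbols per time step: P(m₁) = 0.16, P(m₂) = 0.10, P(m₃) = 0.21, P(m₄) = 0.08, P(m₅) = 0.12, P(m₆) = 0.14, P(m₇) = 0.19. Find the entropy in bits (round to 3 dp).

2.739 bits

H = −Σ pᵢ log₂ pᵢ.
−0.16·log₂(0.16) = 0.4230
−0.10·log₂(0.10) = 0.3322
−0.21·log₂(0.21) = 0.4728
−0.08·log₂(0.08) = 0.2915
−0.12·log₂(0.12) = 0.3671
−0.14·log₂(0.14) = 0.3971
−0.19·log₂(0.19) = 0.4552
Sum ≈ 2.7389 → 2.739 bits.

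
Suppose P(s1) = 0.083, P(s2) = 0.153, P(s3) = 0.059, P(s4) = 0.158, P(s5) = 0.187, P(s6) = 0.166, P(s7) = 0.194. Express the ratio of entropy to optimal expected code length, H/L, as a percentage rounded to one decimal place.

Entropy H = −Σ p log₂ p ≈ 2.7153 bits.
Huffman merges: 59/1000+83/1000→71/500; 71/500+153/1000→59/200; 79/500+83/500→81/250; 187/1000+97/500→381/1000; 59/200+81/250→619/1000; 381/1000+619/1000→1. L = 2761/1000 ≈ 2.7610.
Efficiency = H/L = 2.7153/2.7610 = 98.3%.

98.3%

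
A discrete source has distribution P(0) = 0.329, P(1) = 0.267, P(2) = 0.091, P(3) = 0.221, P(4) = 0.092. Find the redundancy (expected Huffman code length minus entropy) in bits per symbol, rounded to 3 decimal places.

Entropy H = −Σ p log₂ p ≈ 2.1490 bits.
Huffman merges: 91/1000+23/250→183/1000; 183/1000+221/1000→101/250; 267/1000+329/1000→149/250; 101/250+149/250→1. L = 2183/1000 ≈ 2.1830.
L − H = 2.1830 − 2.1490 = 0.034 bits.

0.034 bits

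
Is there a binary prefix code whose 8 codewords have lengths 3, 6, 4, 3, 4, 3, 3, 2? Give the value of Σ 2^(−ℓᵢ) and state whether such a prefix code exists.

With common denominator 2^6 = 64: Σ 2^(−ℓᵢ) = 8/64 + 1/64 + 4/64 + 8/64 + 4/64 + 8/64 + 8/64 + 16/64 = 57/64 = 0.890625.
Kraft's inequality requires Σ ≤ 1; here Σ = 0.890625 ≤ 1, so such a prefix code exists.

0.890625; yes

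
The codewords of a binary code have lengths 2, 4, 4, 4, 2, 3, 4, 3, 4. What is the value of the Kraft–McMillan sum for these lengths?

1.0625

With common denominator 2^4 = 16: Σ 2^(−ℓᵢ) = 4/16 + 1/16 + 1/16 + 1/16 + 4/16 + 2/16 + 1/16 + 2/16 + 1/16 = 17/16 = 1.0625.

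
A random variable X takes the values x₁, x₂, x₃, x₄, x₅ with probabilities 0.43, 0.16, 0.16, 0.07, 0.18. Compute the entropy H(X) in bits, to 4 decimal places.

H = −Σ pᵢ log₂ pᵢ.
−0.43·log₂(0.43) = 0.5236
−0.16·log₂(0.16) = 0.4230
−0.16·log₂(0.16) = 0.4230
−0.07·log₂(0.07) = 0.2686
−0.18·log₂(0.18) = 0.4453
Sum ≈ 2.0835 → 2.0835 bits.

2.0835 bits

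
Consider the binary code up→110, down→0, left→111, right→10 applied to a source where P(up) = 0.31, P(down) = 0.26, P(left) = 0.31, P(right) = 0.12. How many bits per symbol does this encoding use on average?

L̄ = Σ pᵢ·ℓᵢ = 0.31·3 + 0.26·1 + 0.31·3 + 0.12·2 = 2.36 bits/symbol.

2.36 bits/symbol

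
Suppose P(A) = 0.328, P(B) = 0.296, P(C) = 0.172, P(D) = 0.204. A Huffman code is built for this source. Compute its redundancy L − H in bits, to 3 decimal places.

0.048 bits

Entropy H = −Σ p log₂ p ≈ 1.9520 bits.
Huffman merges: 43/250+51/250→47/125; 37/125+41/125→78/125; 47/125+78/125→1. L = 2 ≈ 2.0000.
L − H = 2.0000 − 1.9520 = 0.048 bits.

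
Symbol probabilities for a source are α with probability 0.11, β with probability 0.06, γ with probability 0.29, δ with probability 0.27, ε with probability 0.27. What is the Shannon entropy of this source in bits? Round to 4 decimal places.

2.1318 bits

H = −Σ pᵢ log₂ pᵢ.
−0.11·log₂(0.11) = 0.3503
−0.06·log₂(0.06) = 0.2435
−0.29·log₂(0.29) = 0.5179
−0.27·log₂(0.27) = 0.5100
−0.27·log₂(0.27) = 0.5100
Sum ≈ 2.1318 → 2.1318 bits.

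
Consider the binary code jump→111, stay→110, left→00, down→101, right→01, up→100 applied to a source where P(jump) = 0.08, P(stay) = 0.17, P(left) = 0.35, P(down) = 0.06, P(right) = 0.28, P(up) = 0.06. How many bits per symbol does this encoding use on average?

2.37 bits/symbol

L̄ = Σ pᵢ·ℓᵢ = 0.08·3 + 0.17·3 + 0.35·2 + 0.06·3 + 0.28·2 + 0.06·3 = 2.37 bits/symbol.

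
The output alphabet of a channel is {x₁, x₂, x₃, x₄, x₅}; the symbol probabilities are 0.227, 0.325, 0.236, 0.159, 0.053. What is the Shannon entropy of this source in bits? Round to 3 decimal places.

2.151 bits

H = −Σ pᵢ log₂ pᵢ.
−0.227·log₂(0.227) = 0.4856
−0.325·log₂(0.325) = 0.5270
−0.236·log₂(0.236) = 0.4916
−0.159·log₂(0.159) = 0.4218
−0.053·log₂(0.053) = 0.2246
Sum ≈ 2.1506 → 2.151 bits.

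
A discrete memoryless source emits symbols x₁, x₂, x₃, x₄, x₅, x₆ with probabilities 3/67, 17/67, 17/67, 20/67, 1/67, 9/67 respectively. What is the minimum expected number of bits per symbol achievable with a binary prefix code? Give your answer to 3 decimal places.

Repeatedly combine the two least-probable nodes; the expected code length is the sum of the merged weights.
merge 1/67 + 3/67 → 4/67
merge 4/67 + 9/67 → 13/67
merge 13/67 + 17/67 → 30/67
merge 17/67 + 20/67 → 37/67
merge 30/67 + 37/67 → 1
L = 4/67 + 13/67 + 30/67 + 37/67 + 1 = 151/67 ≈ 2.254 bits/symbol.

2.254 bits/symbol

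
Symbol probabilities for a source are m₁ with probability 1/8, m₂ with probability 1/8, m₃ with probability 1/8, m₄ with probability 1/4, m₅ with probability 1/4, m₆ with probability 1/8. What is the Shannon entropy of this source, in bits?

Each probability is a power of 1/2, so log₂(1/p) is an integer.
H = Σ p·log₂(1/p) = 1/8·3 + 1/8·3 + 1/8·3 + 1/4·2 + 1/4·2 + 1/8·3 = 2.5 bits.

2.5 bits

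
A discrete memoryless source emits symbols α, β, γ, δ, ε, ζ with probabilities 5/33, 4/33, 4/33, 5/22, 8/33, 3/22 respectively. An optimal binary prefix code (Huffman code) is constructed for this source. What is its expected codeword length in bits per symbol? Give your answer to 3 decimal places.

Repeatedly combine the two least-probable nodes; the expected code length is the sum of the merged weights.
merge 4/33 + 4/33 → 8/33
merge 3/22 + 5/33 → 19/66
merge 5/22 + 8/33 → 31/66
merge 8/33 + 19/66 → 35/66
merge 31/66 + 35/66 → 1
L = 8/33 + 19/66 + 31/66 + 35/66 + 1 = 167/66 ≈ 2.530 bits/symbol.

2.530 bits/symbol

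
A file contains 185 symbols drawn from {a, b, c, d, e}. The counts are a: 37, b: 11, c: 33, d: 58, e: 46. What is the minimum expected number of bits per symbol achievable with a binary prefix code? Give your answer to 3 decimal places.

Probabilities are the counts divided by 185.
Repeatedly combine the two least-probable nodes; the expected code length is the sum of the merged weights.
merge 11/185 + 33/185 → 44/185
merge 1/5 + 44/185 → 81/185
merge 46/185 + 58/185 → 104/185
merge 81/185 + 104/185 → 1
L = 44/185 + 81/185 + 104/185 + 1 = 414/185 ≈ 2.238 bits/symbol.

2.238 bits/symbol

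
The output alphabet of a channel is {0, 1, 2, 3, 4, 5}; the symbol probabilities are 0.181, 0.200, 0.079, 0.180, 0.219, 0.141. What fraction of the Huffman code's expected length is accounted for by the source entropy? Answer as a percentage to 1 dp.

Entropy H = −Σ p log₂ p ≈ 2.5237 bits.
Huffman merges: 79/1000+141/1000→11/50; 9/50+181/1000→361/1000; 1/5+219/1000→419/1000; 11/50+361/1000→581/1000; 419/1000+581/1000→1. L = 2581/1000 ≈ 2.5810.
Efficiency = H/L = 2.5237/2.5810 = 97.8%.

97.8%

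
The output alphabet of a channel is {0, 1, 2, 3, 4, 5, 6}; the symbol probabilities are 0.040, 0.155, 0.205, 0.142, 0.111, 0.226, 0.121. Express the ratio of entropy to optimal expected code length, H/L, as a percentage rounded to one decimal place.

98.4%

Entropy H = −Σ p log₂ p ≈ 2.6768 bits.
Huffman merges: 1/25+111/1000→151/1000; 121/1000+71/500→263/1000; 151/1000+31/200→153/500; 41/200+113/500→431/1000; 263/1000+153/500→569/1000; 431/1000+569/1000→1. L = 68/25 ≈ 2.7200.
Efficiency = H/L = 2.6768/2.7200 = 98.4%.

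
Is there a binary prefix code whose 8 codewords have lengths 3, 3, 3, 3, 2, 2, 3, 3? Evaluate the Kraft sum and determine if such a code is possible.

With common denominator 2^3 = 8: Σ 2^(−ℓᵢ) = 1/8 + 1/8 + 1/8 + 1/8 + 2/8 + 2/8 + 1/8 + 1/8 = 10/8 = 1.25.
Kraft's inequality requires Σ ≤ 1; here Σ = 1.25 > 1, so no such prefix code exists.

1.25; no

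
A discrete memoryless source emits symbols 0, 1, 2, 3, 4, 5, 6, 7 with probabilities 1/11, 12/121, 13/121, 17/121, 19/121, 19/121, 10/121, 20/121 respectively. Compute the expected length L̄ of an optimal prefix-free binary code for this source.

Repeatedly combine the two least-probable nodes; the expected code length is the sum of the merged weights.
merge 10/121 + 1/11 → 21/121
merge 12/121 + 13/121 → 25/121
merge 17/121 + 19/121 → 36/121
merge 19/121 + 20/121 → 39/121
merge 21/121 + 25/121 → 46/121
merge 36/121 + 39/121 → 75/121
merge 46/121 + 75/121 → 1
L = 21/121 + 25/121 + 36/121 + 39/121 + 46/121 + 75/121 + 1 = 3 bits/symbol.

3 bits/symbol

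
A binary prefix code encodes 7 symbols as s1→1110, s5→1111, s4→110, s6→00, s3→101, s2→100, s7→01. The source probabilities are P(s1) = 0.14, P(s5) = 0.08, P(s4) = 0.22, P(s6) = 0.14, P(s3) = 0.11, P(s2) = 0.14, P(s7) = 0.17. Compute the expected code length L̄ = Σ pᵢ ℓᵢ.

2.91 bits/symbol

L̄ = Σ pᵢ·ℓᵢ = 0.14·4 + 0.08·4 + 0.22·3 + 0.14·2 + 0.11·3 + 0.14·3 + 0.17·2 = 2.91 bits/symbol.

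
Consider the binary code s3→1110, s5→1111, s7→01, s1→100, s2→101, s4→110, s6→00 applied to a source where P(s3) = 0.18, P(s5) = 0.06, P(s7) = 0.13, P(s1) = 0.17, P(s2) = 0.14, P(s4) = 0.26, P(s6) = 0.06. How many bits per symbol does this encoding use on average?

L̄ = Σ pᵢ·ℓᵢ = 0.18·4 + 0.06·4 + 0.13·2 + 0.17·3 + 0.14·3 + 0.26·3 + 0.06·2 = 3.05 bits/symbol.

3.05 bits/symbol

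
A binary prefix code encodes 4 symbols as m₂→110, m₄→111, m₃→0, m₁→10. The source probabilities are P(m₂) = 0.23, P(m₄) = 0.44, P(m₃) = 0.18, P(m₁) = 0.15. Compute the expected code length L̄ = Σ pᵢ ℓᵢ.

L̄ = Σ pᵢ·ℓᵢ = 0.23·3 + 0.44·3 + 0.18·1 + 0.15·2 = 2.49 bits/symbol.

2.49 bits/symbol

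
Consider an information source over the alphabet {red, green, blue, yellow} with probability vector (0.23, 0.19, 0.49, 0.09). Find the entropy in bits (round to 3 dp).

H = −Σ pᵢ log₂ pᵢ.
−0.23·log₂(0.23) = 0.4877
−0.19·log₂(0.19) = 0.4552
−0.49·log₂(0.49) = 0.5043
−0.09·log₂(0.09) = 0.3127
Sum ≈ 1.7598 → 1.760 bits.

1.760 bits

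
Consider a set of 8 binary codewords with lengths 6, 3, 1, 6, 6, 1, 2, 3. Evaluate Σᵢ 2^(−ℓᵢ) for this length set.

With common denominator 2^6 = 64: Σ 2^(−ℓᵢ) = 1/64 + 8/64 + 32/64 + 1/64 + 1/64 + 32/64 + 16/64 + 8/64 = 99/64 = 1.546875.

1.546875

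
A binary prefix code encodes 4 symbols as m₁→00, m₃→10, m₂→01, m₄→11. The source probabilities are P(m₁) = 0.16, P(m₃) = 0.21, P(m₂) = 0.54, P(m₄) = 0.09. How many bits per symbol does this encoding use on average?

L̄ = Σ pᵢ·ℓᵢ = 0.16·2 + 0.21·2 + 0.54·2 + 0.09·2 = 2 bits/symbol.

2 bits/symbol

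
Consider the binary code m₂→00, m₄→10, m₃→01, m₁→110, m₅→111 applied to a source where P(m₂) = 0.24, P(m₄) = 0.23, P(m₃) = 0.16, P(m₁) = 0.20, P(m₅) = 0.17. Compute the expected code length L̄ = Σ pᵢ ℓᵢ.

L̄ = Σ pᵢ·ℓᵢ = 0.24·2 + 0.23·2 + 0.16·2 + 0.20·3 + 0.17·3 = 2.37 bits/symbol.

2.37 bits/symbol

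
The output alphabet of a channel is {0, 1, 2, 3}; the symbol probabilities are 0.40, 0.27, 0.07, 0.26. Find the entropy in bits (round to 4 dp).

H = −Σ pᵢ log₂ pᵢ.
−0.40·log₂(0.40) = 0.5288
−0.27·log₂(0.27) = 0.5100
−0.07·log₂(0.07) = 0.2686
−0.26·log₂(0.26) = 0.5053
Sum ≈ 1.8126 → 1.8126 bits.

1.8126 bits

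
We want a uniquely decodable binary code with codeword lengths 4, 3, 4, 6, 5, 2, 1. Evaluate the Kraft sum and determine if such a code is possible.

With common denominator 2^6 = 64: Σ 2^(−ℓᵢ) = 4/64 + 8/64 + 4/64 + 1/64 + 2/64 + 16/64 + 32/64 = 67/64 = 1.046875.
Kraft's inequality requires Σ ≤ 1; here Σ = 1.046875 > 1, so no such prefix code exists.

1.046875; no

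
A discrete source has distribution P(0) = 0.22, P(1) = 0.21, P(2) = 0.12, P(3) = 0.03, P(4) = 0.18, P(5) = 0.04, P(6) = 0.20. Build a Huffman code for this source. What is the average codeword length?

2.63 bits/symbol

Repeatedly combine the two least-probable nodes; the expected code length is the sum of the merged weights.
merge 3/100 + 1/25 → 7/100
merge 7/100 + 3/25 → 19/100
merge 9/50 + 19/100 → 37/100
merge 1/5 + 21/100 → 41/100
merge 11/50 + 37/100 → 59/100
merge 41/100 + 59/100 → 1
L = 7/100 + 19/100 + 37/100 + 41/100 + 59/100 + 1 = 263/100 = 2.63 bits/symbol.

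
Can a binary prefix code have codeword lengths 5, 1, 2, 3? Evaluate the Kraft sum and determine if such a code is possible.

With common denominator 2^5 = 32: Σ 2^(−ℓᵢ) = 1/32 + 16/32 + 8/32 + 4/32 = 29/32 = 0.90625.
Kraft's inequality requires Σ ≤ 1; here Σ = 0.90625 ≤ 1, so such a prefix code exists.

0.90625; yes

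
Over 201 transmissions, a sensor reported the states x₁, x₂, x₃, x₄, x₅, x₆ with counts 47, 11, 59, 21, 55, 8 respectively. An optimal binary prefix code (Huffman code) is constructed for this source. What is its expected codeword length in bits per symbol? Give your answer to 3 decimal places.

2.294 bits/symbol

Probabilities are the counts divided by 201.
Repeatedly combine the two least-probable nodes; the expected code length is the sum of the merged weights.
merge 8/201 + 11/201 → 19/201
merge 19/201 + 7/67 → 40/201
merge 40/201 + 47/201 → 29/67
merge 55/201 + 59/201 → 38/67
merge 29/67 + 38/67 → 1
L = 19/201 + 40/201 + 29/67 + 38/67 + 1 = 461/201 ≈ 2.294 bits/symbol.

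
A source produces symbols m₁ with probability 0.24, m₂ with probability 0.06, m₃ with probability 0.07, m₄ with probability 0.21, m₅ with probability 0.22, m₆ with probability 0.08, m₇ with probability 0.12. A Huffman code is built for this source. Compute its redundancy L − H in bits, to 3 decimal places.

Entropy H = −Σ p log₂ p ≈ 2.6182 bits.
Huffman merges: 3/50+7/100→13/100; 2/25+3/25→1/5; 13/100+1/5→33/100; 21/100+11/50→43/100; 6/25+33/100→57/100; 43/100+57/100→1. L = 133/50 ≈ 2.6600.
L − H = 2.6600 − 2.6182 = 0.042 bits.

0.042 bits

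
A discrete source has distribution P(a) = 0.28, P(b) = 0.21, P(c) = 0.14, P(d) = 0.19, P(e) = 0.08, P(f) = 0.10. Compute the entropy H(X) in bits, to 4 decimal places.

2.4631 bits

H = −Σ pᵢ log₂ pᵢ.
−0.28·log₂(0.28) = 0.5142
−0.21·log₂(0.21) = 0.4728
−0.14·log₂(0.14) = 0.3971
−0.19·log₂(0.19) = 0.4552
−0.08·log₂(0.08) = 0.2915
−0.10·log₂(0.10) = 0.3322
Sum ≈ 2.4631 → 2.4631 bits.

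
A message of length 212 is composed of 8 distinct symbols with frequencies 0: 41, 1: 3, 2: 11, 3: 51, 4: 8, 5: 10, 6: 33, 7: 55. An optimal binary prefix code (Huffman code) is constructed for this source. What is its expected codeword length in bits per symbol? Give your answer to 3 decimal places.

Probabilities are the counts divided by 212.
Repeatedly combine the two least-probable nodes; the expected code length is the sum of the merged weights.
merge 3/212 + 2/53 → 11/212
merge 5/106 + 11/212 → 21/212
merge 11/212 + 21/212 → 8/53
merge 8/53 + 33/212 → 65/212
merge 41/212 + 51/212 → 23/53
merge 55/212 + 65/212 → 30/53
merge 23/53 + 30/53 → 1
L = 11/212 + 21/212 + 8/53 + 65/212 + 23/53 + 30/53 + 1 = 553/212 ≈ 2.608 bits/symbol.

2.608 bits/symbol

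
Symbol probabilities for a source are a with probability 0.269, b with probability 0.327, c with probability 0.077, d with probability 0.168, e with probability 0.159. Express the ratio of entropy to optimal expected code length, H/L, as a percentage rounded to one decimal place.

97.3%

Entropy H = −Σ p log₂ p ≈ 2.1759 bits.
Huffman merges: 77/1000+159/1000→59/250; 21/125+59/250→101/250; 269/1000+327/1000→149/250; 101/250+149/250→1. L = 559/250 ≈ 2.2360.
Efficiency = H/L = 2.1759/2.2360 = 97.3%.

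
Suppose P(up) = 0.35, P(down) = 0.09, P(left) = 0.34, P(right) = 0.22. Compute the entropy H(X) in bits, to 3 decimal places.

1.853 bits

H = −Σ pᵢ log₂ pᵢ.
−0.35·log₂(0.35) = 0.5301
−0.09·log₂(0.09) = 0.3127
−0.34·log₂(0.34) = 0.5292
−0.22·log₂(0.22) = 0.4806
Sum ≈ 1.8525 → 1.853 bits.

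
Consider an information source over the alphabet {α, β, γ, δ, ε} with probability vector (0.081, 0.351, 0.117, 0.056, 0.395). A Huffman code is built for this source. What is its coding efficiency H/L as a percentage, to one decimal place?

97.6%

Entropy H = −Σ p log₂ p ≈ 1.9482 bits.
Huffman merges: 7/125+81/1000→137/1000; 117/1000+137/1000→127/500; 127/500+351/1000→121/200; 79/200+121/200→1. L = 499/250 ≈ 1.9960.
Efficiency = H/L = 1.9482/1.9960 = 97.6%.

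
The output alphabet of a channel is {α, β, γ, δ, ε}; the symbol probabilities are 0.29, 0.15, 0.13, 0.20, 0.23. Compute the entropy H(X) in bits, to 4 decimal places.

2.2631 bits

H = −Σ pᵢ log₂ pᵢ.
−0.29·log₂(0.29) = 0.5179
−0.15·log₂(0.15) = 0.4105
−0.13·log₂(0.13) = 0.3826
−0.20·log₂(0.20) = 0.4644
−0.23·log₂(0.23) = 0.4877
Sum ≈ 2.2631 → 2.2631 bits.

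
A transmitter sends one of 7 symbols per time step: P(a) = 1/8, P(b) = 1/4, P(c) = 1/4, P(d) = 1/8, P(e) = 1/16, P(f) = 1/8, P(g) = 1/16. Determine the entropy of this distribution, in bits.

2.625 bits

Each probability is a power of 1/2, so log₂(1/p) is an integer.
H = Σ p·log₂(1/p) = 1/8·3 + 1/4·2 + 1/4·2 + 1/8·3 + 1/16·4 + 1/8·3 + 1/16·4 = 2.625 bits.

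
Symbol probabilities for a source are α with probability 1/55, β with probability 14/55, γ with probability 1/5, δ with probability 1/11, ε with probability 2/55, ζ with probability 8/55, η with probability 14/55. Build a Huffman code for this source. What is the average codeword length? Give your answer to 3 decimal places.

2.491 bits/symbol

Repeatedly combine the two least-probable nodes; the expected code length is the sum of the merged weights.
merge 1/55 + 2/55 → 3/55
merge 3/55 + 1/11 → 8/55
merge 8/55 + 8/55 → 16/55
merge 1/5 + 14/55 → 5/11
merge 14/55 + 16/55 → 6/11
merge 5/11 + 6/11 → 1
L = 3/55 + 8/55 + 16/55 + 5/11 + 6/11 + 1 = 137/55 ≈ 2.491 bits/symbol.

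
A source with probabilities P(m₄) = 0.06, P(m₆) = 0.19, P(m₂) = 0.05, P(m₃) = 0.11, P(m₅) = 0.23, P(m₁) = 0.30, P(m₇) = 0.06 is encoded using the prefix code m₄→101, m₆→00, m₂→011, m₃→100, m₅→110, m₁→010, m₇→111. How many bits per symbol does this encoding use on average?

2.81 bits/symbol

L̄ = Σ pᵢ·ℓᵢ = 0.06·3 + 0.19·2 + 0.05·3 + 0.11·3 + 0.23·3 + 0.30·3 + 0.06·3 = 2.81 bits/symbol.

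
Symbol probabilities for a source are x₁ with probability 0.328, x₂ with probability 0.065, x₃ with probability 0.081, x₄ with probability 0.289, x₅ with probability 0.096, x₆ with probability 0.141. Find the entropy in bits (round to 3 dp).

2.318 bits

H = −Σ pᵢ log₂ pᵢ.
−0.328·log₂(0.328) = 0.5275
−0.065·log₂(0.065) = 0.2563
−0.081·log₂(0.081) = 0.2937
−0.289·log₂(0.289) = 0.5176
−0.096·log₂(0.096) = 0.3246
−0.141·log₂(0.141) = 0.3985
Sum ≈ 2.3181 → 2.318 bits.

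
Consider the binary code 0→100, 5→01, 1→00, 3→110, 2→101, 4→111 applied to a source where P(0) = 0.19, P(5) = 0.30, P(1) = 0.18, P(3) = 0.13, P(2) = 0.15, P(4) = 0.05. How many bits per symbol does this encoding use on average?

2.52 bits/symbol

L̄ = Σ pᵢ·ℓᵢ = 0.19·3 + 0.30·2 + 0.18·2 + 0.13·3 + 0.15·3 + 0.05·3 = 2.52 bits/symbol.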